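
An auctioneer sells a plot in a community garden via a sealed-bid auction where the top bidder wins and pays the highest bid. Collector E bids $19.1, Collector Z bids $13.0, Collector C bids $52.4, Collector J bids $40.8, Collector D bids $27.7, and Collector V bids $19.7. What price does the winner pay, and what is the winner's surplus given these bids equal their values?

Sorted high to low: Collector C $52.4; Collector J $40.8; Collector D $27.7; Collector V $19.7; Collector E $19.1; Collector Z $13.0.
Collector C is the highest bidder, so Collector C wins.
Under the first-price rule, the price is the highest bid: $52.4.
Surplus = $52.4 − $52.4 = $0.0.

The winner pays $52.4 for a surplus of $0.0.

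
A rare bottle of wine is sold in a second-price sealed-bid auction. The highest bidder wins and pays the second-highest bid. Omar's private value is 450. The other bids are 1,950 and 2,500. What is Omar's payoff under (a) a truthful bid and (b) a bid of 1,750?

The highest competing bid is 2,500.
Bidding truthfully at 450: the top bid is 2,500 (a rival), so Omar loses. Payoff = 0.
Bidding 1,750: the top bid is 2,500 (a rival), so Omar loses. Payoff = 0.
The bid only affects whether you win, not the price — here both bids land on the same side of the top rival bid, so the deviation is payoff-neutral.

(a) 0  (b) 0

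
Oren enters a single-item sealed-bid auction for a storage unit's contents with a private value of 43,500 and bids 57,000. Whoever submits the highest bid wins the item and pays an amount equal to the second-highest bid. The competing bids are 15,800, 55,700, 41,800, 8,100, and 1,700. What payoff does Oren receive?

Highest competing bid: 55,700.
Oren's bid 57,000 is the highest overall, so Oren wins and pays the second-highest bid, 55,700.
Payoff = value − price = 43,500 − 55,700 = -12,200.

Payoff = -12,200.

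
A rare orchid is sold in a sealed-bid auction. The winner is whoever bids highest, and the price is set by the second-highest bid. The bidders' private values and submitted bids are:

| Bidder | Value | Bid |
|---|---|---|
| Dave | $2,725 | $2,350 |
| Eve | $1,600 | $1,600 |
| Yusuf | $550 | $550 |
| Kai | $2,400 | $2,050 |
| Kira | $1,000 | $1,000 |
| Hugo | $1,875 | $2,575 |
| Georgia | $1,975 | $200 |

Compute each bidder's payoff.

Dave $0, Eve $0, Yusuf $0, Kai $0, Kira $0, Hugo -$475, Georgia $0.

Bids in descending order: Hugo $2,575, then Dave $2,350, then Kai $2,050, then Eve $1,600, then Kira $1,000, then Yusuf $550, then Georgia $200.
Hugo has the top bid and wins; the price is the second-highest bid, $2,350.
Hugo's payoff = $1,875 − $2,350 = -$475. All other bidders lose, so their payoff is 0.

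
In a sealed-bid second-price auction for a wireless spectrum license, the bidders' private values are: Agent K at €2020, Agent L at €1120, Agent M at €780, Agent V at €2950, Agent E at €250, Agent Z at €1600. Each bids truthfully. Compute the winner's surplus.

€930

Ranking the bids: Agent V €2950, then Agent K €2020, then Agent Z €1600, then Agent L €1120, then Agent M €780, then Agent E €250.
Agent V wins with the top bid and pays the second-highest, €2020.
Surplus = €2950 − €2020 = €930.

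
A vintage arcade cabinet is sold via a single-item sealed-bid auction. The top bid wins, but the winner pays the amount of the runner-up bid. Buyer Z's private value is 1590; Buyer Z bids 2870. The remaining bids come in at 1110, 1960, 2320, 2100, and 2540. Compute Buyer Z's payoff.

Buyer Z's payoff: -950.

Highest competing bid: 2540.
Buyer Z's bid 2870 is the highest overall, so Buyer Z wins and pays the second-highest bid, 2540.
Payoff = value − price = 1590 − 2540 = -950.
Overbidding won the item at a price above value — truthful bidding would have avoided this loss.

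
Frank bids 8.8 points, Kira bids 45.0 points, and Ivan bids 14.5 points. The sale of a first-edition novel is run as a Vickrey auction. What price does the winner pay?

Price paid: 14.5 points.

Sorted high to low: Kira 45.0 points; Ivan 14.5 points; Frank 8.8 points.
Kira has the highest bid, so Kira wins.
The second-highest bid is 14.5 points, so that is what Kira pays.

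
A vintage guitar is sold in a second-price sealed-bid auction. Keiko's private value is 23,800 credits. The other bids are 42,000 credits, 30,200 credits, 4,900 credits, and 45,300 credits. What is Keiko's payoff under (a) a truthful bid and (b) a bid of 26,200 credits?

(a) 0 credits  (b) 0 credits

The highest competing bid is 45,300 credits.
Bidding truthfully at 23,800 credits: the top bid is 45,300 credits (a rival), so Keiko loses. Payoff = 0 credits.
Bidding 26,200 credits: the top bid is 45,300 credits (a rival), so Keiko loses. Payoff = 0 credits.
The bid only affects whether you win, not the price — here both bids land on the same side of the top rival bid, so the deviation is payoff-neutral.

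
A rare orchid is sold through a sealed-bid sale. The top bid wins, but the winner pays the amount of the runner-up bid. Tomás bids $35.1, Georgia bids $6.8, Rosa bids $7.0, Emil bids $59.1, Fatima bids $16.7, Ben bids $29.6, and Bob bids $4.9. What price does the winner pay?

Price paid: $35.1.

Bids in descending order: Emil $59.1, then Tomás $35.1, then Ben $29.6, then Fatima $16.7, then Rosa $7.0, then Georgia $6.8, then Bob $4.9.
Emil has the highest bid, so Emil wins.
The second-highest bid is $35.1, so that is what Emil pays.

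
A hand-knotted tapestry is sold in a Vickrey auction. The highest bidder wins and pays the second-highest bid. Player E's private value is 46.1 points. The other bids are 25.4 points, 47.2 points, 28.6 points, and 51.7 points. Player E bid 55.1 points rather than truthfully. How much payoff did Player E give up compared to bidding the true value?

The highest competing bid is 51.7 points.
Bidding truthfully at 46.1 points: the top bid is 51.7 points (a rival), so Player E loses. Payoff = 0.0 points.
Bidding 55.1 points: Player E has the top bid, wins, and pays the second-highest bid 51.7 points. Payoff = 46.1 points − 51.7 points = -5.6 points.
Regret = truthful payoff − actual payoff = 0.0 points − -5.6 points = 5.6 points.

5.6 points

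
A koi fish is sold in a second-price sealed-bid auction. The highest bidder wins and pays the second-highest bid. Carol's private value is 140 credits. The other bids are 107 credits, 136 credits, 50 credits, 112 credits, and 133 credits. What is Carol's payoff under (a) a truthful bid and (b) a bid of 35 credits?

(a) 4 credits  (b) 0 credits

The highest competing bid is 136 credits.
Bidding truthfully at 140 credits: Carol has the top bid, wins, and pays the second-highest bid 136 credits. Payoff = 140 credits − 136 credits = 4 credits.
Bidding 35 credits: the top bid is 136 credits (a rival), so Carol loses. Payoff = 0 credits.
This is the dominant-strategy logic: truthful bidding weakly beats any alternative.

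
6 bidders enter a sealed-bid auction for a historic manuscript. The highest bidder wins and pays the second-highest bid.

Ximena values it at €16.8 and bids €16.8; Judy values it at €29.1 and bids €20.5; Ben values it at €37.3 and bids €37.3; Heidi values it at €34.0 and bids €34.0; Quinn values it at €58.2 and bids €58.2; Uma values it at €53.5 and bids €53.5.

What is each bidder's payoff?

Payoffs: Ximena €0.0, Judy €0.0, Ben €0.0, Heidi €0.0, Quinn €4.7, Uma €0.0.

Ordered from highest: Quinn €58.2, then Uma €53.5, then Ben €37.3, then Heidi €34.0, then Judy €20.5, then Ximena €16.8.
Quinn has the top bid and wins; the price is the second-highest bid, €53.5.
Quinn's payoff = €58.2 − €53.5 = €4.7. All other bidders lose, so their payoff is 0.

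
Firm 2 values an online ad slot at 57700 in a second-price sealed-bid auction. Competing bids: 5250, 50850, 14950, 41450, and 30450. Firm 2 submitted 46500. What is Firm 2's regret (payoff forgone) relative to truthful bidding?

The highest competing bid is 50850.
Bidding truthfully at 57700: Firm 2 has the top bid, wins, and pays the second-highest bid 50850. Payoff = 57700 − 50850 = 6850.
Bidding 46500: the top bid is 50850 (a rival), so Firm 2 loses. Payoff = 0.
Regret = truthful payoff − actual payoff = 6850 − 0 = 6850.

Regret: 6850.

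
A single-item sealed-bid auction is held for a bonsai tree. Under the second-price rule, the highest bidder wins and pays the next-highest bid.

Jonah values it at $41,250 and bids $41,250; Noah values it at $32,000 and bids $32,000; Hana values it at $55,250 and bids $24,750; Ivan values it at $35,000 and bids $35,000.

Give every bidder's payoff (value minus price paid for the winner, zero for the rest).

Ranking the bids: Jonah $41,250, then Ivan $35,000, then Noah $32,000, then Hana $24,750.
Jonah has the top bid and wins; the price is the second-highest bid, $35,000.
Jonah's payoff = $41,250 − $35,000 = $6,250. All other bidders lose, so their payoff is 0.

Jonah $6,250, Noah $0, Hana $0, Ivan $0.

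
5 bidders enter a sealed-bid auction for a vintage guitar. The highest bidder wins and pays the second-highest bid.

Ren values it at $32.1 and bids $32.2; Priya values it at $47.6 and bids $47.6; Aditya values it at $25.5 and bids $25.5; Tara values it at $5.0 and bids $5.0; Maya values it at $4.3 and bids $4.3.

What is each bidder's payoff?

Payoffs: Ren $0.0, Priya $15.4, Aditya $0.0, Tara $0.0, Maya $0.0.

Ranking the bids: Priya $47.6; Ren $32.2; Aditya $25.5; Tara $5.0; Maya $4.3.
Priya has the top bid and wins; the price is the second-highest bid, $32.2.
Priya's payoff = $47.6 − $32.2 = $15.4. All other bidders lose, so their payoff is 0.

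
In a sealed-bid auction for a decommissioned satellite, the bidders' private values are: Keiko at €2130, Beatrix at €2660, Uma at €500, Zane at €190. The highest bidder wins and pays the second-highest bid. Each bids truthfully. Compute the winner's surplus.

Winner's surplus: €530.

Ranking the bids: Beatrix €2660, then Keiko €2130, then Uma €500, then Zane €190.
Beatrix wins with the top bid and pays the second-highest, €2130.
Surplus = €2660 − €2130 = €530.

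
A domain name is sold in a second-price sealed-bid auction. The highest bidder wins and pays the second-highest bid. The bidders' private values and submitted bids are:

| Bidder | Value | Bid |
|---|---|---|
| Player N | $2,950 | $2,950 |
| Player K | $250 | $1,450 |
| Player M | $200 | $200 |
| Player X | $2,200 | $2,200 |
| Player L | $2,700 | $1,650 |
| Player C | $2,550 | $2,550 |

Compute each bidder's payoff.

Payoffs: Player N $400, Player K $0, Player M $0, Player X $0, Player L $0, Player C $0.

Ranking the bids: Player N $2,950 > Player C $2,550 > Player X $2,200 > Player L $1,650 > Player K $1,450 > Player M $200.
Player N has the top bid and wins; the price is the second-highest bid, $2,550.
Player N's payoff = $2,950 − $2,550 = $400. All other bidders lose, so their payoff is 0.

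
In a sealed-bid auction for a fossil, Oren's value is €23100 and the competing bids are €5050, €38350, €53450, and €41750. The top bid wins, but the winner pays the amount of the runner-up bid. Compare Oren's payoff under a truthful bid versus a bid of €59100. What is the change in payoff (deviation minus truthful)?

-€30350

The highest competing bid is €53450.
Bidding truthfully at €23100: the top bid is €53450 (a rival), so Oren loses. Payoff = €0.
Bidding €59100: Oren has the top bid, wins, and pays the second-highest bid €53450. Payoff = €23100 − €53450 = -€30350.
Change = -€30350 − €0 = -€30350.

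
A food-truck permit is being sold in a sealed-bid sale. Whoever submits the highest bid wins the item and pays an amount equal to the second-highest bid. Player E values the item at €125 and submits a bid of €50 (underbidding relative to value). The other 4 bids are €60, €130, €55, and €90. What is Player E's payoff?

€0

Highest competing bid: €130.
Player E's bid €50 is not the highest, so Player E loses, pays nothing, and earns zero payoff.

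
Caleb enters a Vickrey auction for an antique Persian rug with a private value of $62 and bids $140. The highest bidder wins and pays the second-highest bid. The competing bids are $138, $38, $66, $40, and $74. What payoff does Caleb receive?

Payoff = -$76.

Highest competing bid: $138.
Caleb's bid $140 is the highest overall, so Caleb wins and pays the second-highest bid, $138.
Payoff = value − price = $62 − $138 = -$76.
Overbidding won the item at a price above value — truthful bidding would have avoided this loss.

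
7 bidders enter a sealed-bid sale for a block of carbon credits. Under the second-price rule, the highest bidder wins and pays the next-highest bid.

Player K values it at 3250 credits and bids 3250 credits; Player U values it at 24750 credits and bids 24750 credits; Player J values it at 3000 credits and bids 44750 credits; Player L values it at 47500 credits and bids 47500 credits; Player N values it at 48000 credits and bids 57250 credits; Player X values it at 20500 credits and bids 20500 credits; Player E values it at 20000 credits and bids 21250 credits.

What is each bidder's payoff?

Payoffs: Player K 0 credits, Player U 0 credits, Player J 0 credits, Player L 0 credits, Player N 500 credits, Player X 0 credits, Player E 0 credits.

Bids in descending order: Player N 57250 credits > Player L 47500 credits > Player J 44750 credits > Player U 24750 credits > Player E 21250 credits > Player X 20500 credits > Player K 3250 credits.
Player N has the top bid and wins; the price is the second-highest bid, 47500 credits.
Player N's payoff = 48000 credits − 47500 credits = 500 credits. All other bidders lose, so their payoff is 0.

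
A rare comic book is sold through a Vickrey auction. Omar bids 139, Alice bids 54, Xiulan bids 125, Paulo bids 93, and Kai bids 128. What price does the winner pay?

The winner pays 128.

Ranking the bids: Omar 139; Kai 128; Xiulan 125; Paulo 93; Alice 54.
Omar has the highest bid, so Omar wins.
The second-highest bid is 128, so that is what Omar pays.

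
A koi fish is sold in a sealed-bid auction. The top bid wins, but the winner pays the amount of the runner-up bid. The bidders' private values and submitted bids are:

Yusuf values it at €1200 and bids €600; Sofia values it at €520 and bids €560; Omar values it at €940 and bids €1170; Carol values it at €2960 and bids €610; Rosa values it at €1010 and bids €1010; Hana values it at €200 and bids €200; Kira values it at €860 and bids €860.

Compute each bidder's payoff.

Payoffs: Yusuf €0, Sofia €0, Omar -€70, Carol €0, Rosa €0, Hana €0, Kira €0.

Bids in descending order: Omar €1170, then Rosa €1010, then Kira €860, then Carol €610, then Yusuf €600, then Sofia €560, then Hana €200.
Omar has the top bid and wins; the price is the second-highest bid, €1010.
Omar's payoff = €940 − €1010 = -€70. All other bidders lose, so their payoff is 0.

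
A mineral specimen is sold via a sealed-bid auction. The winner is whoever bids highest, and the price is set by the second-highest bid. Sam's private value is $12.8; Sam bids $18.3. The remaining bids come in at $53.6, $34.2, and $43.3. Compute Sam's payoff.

$0.0

Highest competing bid: $53.6.
Sam's bid $18.3 is not the highest, so Sam loses, pays nothing, and earns zero payoff.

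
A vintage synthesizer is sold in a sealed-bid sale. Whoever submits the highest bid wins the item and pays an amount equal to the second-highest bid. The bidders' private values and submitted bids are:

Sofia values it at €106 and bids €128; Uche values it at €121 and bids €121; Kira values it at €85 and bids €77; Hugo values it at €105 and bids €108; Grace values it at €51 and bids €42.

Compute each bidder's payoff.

Sofia -€15, Uche €0, Kira €0, Hugo €0, Grace €0.

Ordered from highest: Sofia €128 > Uche €121 > Hugo €108 > Kira €77 > Grace €42.
Sofia has the top bid and wins; the price is the second-highest bid, €121.
Sofia's payoff = €106 − €121 = -€15. All other bidders lose, so their payoff is 0.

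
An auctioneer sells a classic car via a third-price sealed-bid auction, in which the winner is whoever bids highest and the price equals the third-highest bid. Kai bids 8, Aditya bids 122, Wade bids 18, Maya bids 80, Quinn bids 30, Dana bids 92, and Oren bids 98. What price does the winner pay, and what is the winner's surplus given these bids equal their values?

Ordered from highest: Aditya 122 > Oren 98 > Dana 92 > Maya 80 > Quinn 30 > Wade 18 > Kai 8.
Aditya is the highest bidder, so Aditya wins.
Under the third-price rule, the price is the third-highest bid: 92.
Surplus = 122 − 92 = 30.

The winner pays 92 for a surplus of 30.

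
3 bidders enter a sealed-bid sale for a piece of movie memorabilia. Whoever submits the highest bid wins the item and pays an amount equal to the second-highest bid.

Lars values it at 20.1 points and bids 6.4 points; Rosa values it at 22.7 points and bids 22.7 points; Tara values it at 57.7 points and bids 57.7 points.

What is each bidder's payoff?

Ranking the bids: Tara 57.7 points; Rosa 22.7 points; Lars 6.4 points.
Tara has the top bid and wins; the price is the second-highest bid, 22.7 points.
Tara's payoff = 57.7 points − 22.7 points = 35.0 points. All other bidders lose, so their payoff is 0.

Lars 0.0 points, Rosa 0.0 points, Tara 35.0 points.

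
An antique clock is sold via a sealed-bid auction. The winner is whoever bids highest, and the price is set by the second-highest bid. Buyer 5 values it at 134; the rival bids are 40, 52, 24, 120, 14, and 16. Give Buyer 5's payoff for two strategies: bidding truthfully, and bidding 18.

Truthful: 14; alternative: 0.

The highest competing bid is 120.
Bidding truthfully at 134: Buyer 5 has the top bid, wins, and pays the second-highest bid 120. Payoff = 134 − 120 = 14.
Bidding 18: the top bid is 120 (a rival), so Buyer 5 loses. Payoff = 0.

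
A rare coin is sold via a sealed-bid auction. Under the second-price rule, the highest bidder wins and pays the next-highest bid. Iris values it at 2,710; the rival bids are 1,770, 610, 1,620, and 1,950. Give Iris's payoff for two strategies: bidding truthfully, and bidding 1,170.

Truthful: 760; alternative: 0.

The highest competing bid is 1,950.
Bidding truthfully at 2,710: Iris has the top bid, wins, and pays the second-highest bid 1,950. Payoff = 2,710 − 1,950 = 760.
Bidding 1,170: the top bid is 1,950 (a rival), so Iris loses. Payoff = 0.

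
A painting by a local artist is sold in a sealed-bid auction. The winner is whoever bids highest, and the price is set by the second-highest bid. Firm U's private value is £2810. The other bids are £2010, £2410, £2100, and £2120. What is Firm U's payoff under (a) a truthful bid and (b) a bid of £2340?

(a) £400  (b) £0

The highest competing bid is £2410.
Bidding truthfully at £2810: Firm U has the top bid, wins, and pays the second-highest bid £2410. Payoff = £2810 − £2410 = £400.
Bidding £2340: the top bid is £2410 (a rival), so Firm U loses. Payoff = £0.
Deviating from a truthful bid can only lose payoff in a second-price auction — never gain.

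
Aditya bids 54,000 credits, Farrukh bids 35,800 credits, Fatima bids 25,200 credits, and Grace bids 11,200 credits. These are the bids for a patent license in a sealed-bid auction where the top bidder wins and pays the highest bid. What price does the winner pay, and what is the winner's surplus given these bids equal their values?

Bids in descending order: Aditya 54,000 credits > Farrukh 35,800 credits > Fatima 25,200 credits > Grace 11,200 credits.
Aditya is the highest bidder, so Aditya wins.
Under the first-price rule, the price is the highest bid: 54,000 credits.
Surplus = 54,000 credits − 54,000 credits = 0 credits.

The winner pays 54,000 credits for a surplus of 0 credits.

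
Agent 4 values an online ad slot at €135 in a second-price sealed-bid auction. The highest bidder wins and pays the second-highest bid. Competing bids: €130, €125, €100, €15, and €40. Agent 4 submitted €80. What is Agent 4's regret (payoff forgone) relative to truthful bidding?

The highest competing bid is €130.
Bidding truthfully at €135: Agent 4 has the top bid, wins, and pays the second-highest bid €130. Payoff = €135 − €130 = €5.
Bidding €80: the top bid is €130 (a rival), so Agent 4 loses. Payoff = €0.
Regret = truthful payoff − actual payoff = €5 − €0 = €5.

€5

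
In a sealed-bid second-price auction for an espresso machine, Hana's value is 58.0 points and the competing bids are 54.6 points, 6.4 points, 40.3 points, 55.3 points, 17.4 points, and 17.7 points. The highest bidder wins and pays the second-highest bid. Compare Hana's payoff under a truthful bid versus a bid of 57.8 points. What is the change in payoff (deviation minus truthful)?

Payoff change: 0.0 points.

The highest competing bid is 55.3 points.
Bidding truthfully at 58.0 points: Hana has the top bid, wins, and pays the second-highest bid 55.3 points. Payoff = 58.0 points − 55.3 points = 2.7 points.
Bidding 57.8 points: Hana has the top bid, wins, and pays the second-highest bid 55.3 points. Payoff = 58.0 points − 55.3 points = 2.7 points.
Change = 2.7 points − 2.7 points = 0.0 points.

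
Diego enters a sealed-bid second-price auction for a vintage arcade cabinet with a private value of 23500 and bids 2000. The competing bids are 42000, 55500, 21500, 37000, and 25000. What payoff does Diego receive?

Highest competing bid: 55500.
Diego's bid 2000 is not the highest, so Diego loses, pays nothing, and earns zero payoff.

Diego's payoff: 0.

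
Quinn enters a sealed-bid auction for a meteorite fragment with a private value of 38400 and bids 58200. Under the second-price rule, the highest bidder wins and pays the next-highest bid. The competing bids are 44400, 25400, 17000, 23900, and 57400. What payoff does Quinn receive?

Highest competing bid: 57400.
Quinn's bid 58200 is the highest overall, so Quinn wins and pays the second-highest bid, 57400.
Payoff = value − price = 38400 − 57400 = -19000.
Overbidding won the item at a price above value — truthful bidding would have avoided this loss.

-19000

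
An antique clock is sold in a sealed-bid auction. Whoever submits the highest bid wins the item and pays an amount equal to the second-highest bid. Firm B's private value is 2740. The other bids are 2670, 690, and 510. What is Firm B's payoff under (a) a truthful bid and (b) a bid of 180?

The highest competing bid is 2670.
Bidding truthfully at 2740: Firm B has the top bid, wins, and pays the second-highest bid 2670. Payoff = 2740 − 2670 = 70.
Bidding 180: the top bid is 2670 (a rival), so Firm B loses. Payoff = 0.

Truthful: 70; alternative: 0.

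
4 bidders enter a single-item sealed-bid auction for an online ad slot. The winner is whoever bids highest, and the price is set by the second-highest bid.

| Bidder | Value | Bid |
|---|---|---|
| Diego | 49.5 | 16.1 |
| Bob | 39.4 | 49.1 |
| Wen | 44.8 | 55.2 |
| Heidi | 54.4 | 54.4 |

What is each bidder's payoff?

Diego 0.0, Bob 0.0, Wen -9.6, Heidi 0.0.

Ordered from highest: Wen 55.2; Heidi 54.4; Bob 49.1; Diego 16.1.
Wen has the top bid and wins; the price is the second-highest bid, 54.4.
Wen's payoff = 44.8 − 54.4 = -9.6. All other bidders lose, so their payoff is 0.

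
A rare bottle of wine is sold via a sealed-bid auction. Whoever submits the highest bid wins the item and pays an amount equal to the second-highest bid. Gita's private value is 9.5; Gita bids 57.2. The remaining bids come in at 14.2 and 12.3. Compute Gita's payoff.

Highest competing bid: 14.2.
Gita's bid 57.2 is the highest overall, so Gita wins and pays the second-highest bid, 14.2.
Payoff = value − price = 9.5 − 14.2 = -4.7.
Overbidding won the item at a price above value — truthful bidding would have avoided this loss.

-4.7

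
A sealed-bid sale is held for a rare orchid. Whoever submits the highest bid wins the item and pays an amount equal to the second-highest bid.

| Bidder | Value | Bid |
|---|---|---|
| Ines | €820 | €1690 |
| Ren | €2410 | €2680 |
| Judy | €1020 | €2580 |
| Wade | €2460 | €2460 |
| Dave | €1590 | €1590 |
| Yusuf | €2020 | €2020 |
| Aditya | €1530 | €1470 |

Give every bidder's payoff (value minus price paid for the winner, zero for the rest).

Payoffs: Ines €0, Ren -€170, Judy €0, Wade €0, Dave €0, Yusuf €0, Aditya €0.

Sorted high to low: Ren €2680, then Judy €2580, then Wade €2460, then Yusuf €2020, then Ines €1690, then Dave €1590, then Aditya €1470.
Ren has the top bid and wins; the price is the second-highest bid, €2580.
Ren's payoff = €2410 − €2580 = -€170. All other bidders lose, so their payoff is 0.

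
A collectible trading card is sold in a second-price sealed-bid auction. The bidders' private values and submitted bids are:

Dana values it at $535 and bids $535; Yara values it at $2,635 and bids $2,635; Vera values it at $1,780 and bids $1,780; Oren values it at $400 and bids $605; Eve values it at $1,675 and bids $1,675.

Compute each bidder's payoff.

Dana $0, Yara $855, Vera $0, Oren $0, Eve $0.

Ordered from highest: Yara $2,635; Vera $1,780; Eve $1,675; Oren $605; Dana $535.
Yara has the top bid and wins; the price is the second-highest bid, $1,780.
Yara's payoff = $2,635 − $1,780 = $855. All other bidders lose, so their payoff is 0.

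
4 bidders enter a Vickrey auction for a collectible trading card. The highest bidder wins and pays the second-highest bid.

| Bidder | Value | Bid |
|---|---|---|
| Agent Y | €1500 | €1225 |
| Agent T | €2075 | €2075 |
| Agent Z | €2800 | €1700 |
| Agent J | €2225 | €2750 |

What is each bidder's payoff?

Sorted high to low: Agent J €2750 > Agent T €2075 > Agent Z €1700 > Agent Y €1225.
Agent J has the top bid and wins; the price is the second-highest bid, €2075.
Agent J's payoff = €2225 − €2075 = €150. All other bidders lose, so their payoff is 0.

Payoffs: Agent Y €0, Agent T €0, Agent Z €0, Agent J €150.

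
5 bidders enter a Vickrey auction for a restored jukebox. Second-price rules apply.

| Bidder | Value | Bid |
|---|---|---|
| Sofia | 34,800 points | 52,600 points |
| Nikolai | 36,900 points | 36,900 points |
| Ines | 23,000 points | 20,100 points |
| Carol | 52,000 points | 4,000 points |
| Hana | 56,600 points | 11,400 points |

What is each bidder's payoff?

Sofia -2,100 points, Nikolai 0 points, Ines 0 points, Carol 0 points, Hana 0 points.

Sorted high to low: Sofia 52,600 points; Nikolai 36,900 points; Ines 20,100 points; Hana 11,400 points; Carol 4,000 points.
Sofia has the top bid and wins; the price is the second-highest bid, 36,900 points.
Sofia's payoff = 34,800 points − 36,900 points = -2,100 points. All other bidders lose, so their payoff is 0.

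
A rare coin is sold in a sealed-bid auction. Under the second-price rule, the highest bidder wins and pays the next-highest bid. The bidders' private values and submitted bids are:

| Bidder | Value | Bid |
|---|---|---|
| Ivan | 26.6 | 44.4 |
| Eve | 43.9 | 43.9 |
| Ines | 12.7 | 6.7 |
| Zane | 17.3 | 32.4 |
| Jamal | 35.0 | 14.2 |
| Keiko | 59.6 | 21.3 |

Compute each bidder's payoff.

Bids in descending order: Ivan 44.4 > Eve 43.9 > Zane 32.4 > Keiko 21.3 > Jamal 14.2 > Ines 6.7.
Ivan has the top bid and wins; the price is the second-highest bid, 43.9.
Ivan's payoff = 26.6 − 43.9 = -17.3. All other bidders lose, so their payoff is 0.

Ivan -17.3, Eve 0.0, Ines 0.0, Zane 0.0, Jamal 0.0, Keiko 0.0.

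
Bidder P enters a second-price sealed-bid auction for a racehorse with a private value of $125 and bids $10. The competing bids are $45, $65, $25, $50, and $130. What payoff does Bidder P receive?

Payoff = $0.

Highest competing bid: $130.
Bidder P's bid $10 is not the highest, so Bidder P loses, pays nothing, and earns zero payoff.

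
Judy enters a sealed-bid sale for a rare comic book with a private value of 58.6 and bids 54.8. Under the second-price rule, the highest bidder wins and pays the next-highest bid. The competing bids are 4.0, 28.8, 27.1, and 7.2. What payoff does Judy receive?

Highest competing bid: 28.8.
Judy's bid 54.8 is the highest overall, so Judy wins and pays the second-highest bid, 28.8.
Payoff = value − price = 58.6 − 28.8 = 29.8.

Judy's payoff: 29.8.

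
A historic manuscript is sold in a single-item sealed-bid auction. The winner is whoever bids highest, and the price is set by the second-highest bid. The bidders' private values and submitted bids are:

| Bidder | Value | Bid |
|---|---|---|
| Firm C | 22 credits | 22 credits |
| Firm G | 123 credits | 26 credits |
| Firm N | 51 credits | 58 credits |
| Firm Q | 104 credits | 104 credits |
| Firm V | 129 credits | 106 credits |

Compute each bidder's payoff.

Ordered from highest: Firm V 106 credits; Firm Q 104 credits; Firm N 58 credits; Firm G 26 credits; Firm C 22 credits.
Firm V has the top bid and wins; the price is the second-highest bid, 104 credits.
Firm V's payoff = 129 credits − 104 credits = 25 credits. All other bidders lose, so their payoff is 0.

Firm C 0 credits, Firm G 0 credits, Firm N 0 credits, Firm Q 0 credits, Firm V 25 credits.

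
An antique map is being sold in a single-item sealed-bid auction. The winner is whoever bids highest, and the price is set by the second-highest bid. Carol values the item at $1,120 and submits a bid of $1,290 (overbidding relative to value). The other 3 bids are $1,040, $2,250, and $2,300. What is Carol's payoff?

Carol's payoff: $0.

Highest competing bid: $2,300.
Carol's bid $1,290 is not the highest, so Carol loses, pays nothing, and earns zero payoff.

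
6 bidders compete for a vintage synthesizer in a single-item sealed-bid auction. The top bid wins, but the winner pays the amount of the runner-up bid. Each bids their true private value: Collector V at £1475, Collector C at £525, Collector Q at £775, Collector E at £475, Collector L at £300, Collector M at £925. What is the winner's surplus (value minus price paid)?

Surplus = £550.

Ranking the bids: Collector V £1475; Collector M £925; Collector Q £775; Collector C £525; Collector E £475; Collector L £300.
Collector V wins with the top bid and pays the second-highest, £925.
Surplus = £1475 − £925 = £550.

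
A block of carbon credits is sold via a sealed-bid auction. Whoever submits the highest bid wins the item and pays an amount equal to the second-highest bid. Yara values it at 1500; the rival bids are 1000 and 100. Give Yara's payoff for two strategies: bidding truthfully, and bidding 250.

The highest competing bid is 1000.
Bidding truthfully at 1500: Yara has the top bid, wins, and pays the second-highest bid 1000. Payoff = 1500 − 1000 = 500.
Bidding 250: the top bid is 1000 (a rival), so Yara loses. Payoff = 0.
Deviating from a truthful bid can only lose payoff in a second-price auction — never gain.

Truthful: 500; alternative: 0.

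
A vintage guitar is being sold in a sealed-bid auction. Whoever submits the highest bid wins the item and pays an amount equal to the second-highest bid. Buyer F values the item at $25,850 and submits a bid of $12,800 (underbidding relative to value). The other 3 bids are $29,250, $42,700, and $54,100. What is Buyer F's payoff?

Highest competing bid: $54,100.
Buyer F's bid $12,800 is not the highest, so Buyer F loses, pays nothing, and earns zero payoff.

Payoff = $0.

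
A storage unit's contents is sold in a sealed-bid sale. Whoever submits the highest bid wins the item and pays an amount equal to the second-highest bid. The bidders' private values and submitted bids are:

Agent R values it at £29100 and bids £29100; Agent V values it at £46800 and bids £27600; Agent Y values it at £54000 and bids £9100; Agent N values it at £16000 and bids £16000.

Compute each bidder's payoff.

Ordered from highest: Agent R £29100 > Agent V £27600 > Agent N £16000 > Agent Y £9100.
Agent R has the top bid and wins; the price is the second-highest bid, £27600.
Agent R's payoff = £29100 − £27600 = £1500. All other bidders lose, so their payoff is 0.

Payoffs: Agent R £1500, Agent V £0, Agent Y £0, Agent N £0.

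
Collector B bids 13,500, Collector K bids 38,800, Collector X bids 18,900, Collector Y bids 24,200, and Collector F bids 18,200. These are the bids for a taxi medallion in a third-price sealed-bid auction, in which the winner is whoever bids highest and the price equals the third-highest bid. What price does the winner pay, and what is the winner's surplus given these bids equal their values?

Ordered from highest: Collector K 38,800, then Collector Y 24,200, then Collector X 18,900, then Collector F 18,200, then Collector B 13,500.
Collector K is the highest bidder, so Collector K wins.
Under the third-price rule, the price is the third-highest bid: 18,900.
Surplus = 38,800 − 18,900 = 19,900.

The winner pays 18,900 for a surplus of 19,900.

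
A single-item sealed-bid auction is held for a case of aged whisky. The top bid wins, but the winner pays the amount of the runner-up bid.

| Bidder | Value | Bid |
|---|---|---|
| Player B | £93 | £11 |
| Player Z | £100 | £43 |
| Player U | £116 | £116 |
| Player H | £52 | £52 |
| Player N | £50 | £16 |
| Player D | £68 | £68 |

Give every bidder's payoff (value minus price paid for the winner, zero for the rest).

Bids in descending order: Player U £116, then Player D £68, then Player H £52, then Player Z £43, then Player N £16, then Player B £11.
Player U has the top bid and wins; the price is the second-highest bid, £68.
Player U's payoff = £116 − £68 = £48. All other bidders lose, so their payoff is 0.

Payoffs: Player B £0, Player Z £0, Player U £48, Player H £0, Player N £0, Player D £0.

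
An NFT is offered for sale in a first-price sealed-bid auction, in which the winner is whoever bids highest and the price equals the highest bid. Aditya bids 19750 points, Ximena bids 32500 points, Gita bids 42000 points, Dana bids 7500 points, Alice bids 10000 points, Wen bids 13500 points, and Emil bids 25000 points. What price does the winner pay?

The winner pays 42000 points.

Bids in descending order: Gita 42000 points, then Ximena 32500 points, then Emil 25000 points, then Aditya 19750 points, then Wen 13500 points, then Alice 10000 points, then Dana 7500 points.
Gita is the highest bidder, so Gita wins.
Under the first-price rule, the price is the highest bid: 42000 points.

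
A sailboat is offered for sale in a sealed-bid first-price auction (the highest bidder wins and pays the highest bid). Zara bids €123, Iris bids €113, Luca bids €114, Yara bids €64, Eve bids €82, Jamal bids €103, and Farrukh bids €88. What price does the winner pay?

The winner pays €123.

Ranking the bids: Zara €123; Luca €114; Iris €113; Jamal €103; Farrukh €88; Eve €82; Yara €64.
Zara is the highest bidder, so Zara wins.
Under the first-price rule, the price is the highest bid: €123.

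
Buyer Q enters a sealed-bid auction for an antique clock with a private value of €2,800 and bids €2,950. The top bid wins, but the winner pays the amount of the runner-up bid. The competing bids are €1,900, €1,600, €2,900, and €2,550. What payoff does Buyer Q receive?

Highest competing bid: €2,900.
Buyer Q's bid €2,950 is the highest overall, so Buyer Q wins and pays the second-highest bid, €2,900.
Payoff = value − price = €2,800 − €2,900 = -€100.

-€100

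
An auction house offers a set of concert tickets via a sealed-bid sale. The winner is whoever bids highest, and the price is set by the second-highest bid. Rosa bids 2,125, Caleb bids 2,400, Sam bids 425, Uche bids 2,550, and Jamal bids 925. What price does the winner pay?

Ordered from highest: Uche 2,550; Caleb 2,400; Rosa 2,125; Jamal 925; Sam 425.
Uche has the highest bid, so Uche wins.
The second-highest bid is 2,400, so that is what Uche pays.

2,400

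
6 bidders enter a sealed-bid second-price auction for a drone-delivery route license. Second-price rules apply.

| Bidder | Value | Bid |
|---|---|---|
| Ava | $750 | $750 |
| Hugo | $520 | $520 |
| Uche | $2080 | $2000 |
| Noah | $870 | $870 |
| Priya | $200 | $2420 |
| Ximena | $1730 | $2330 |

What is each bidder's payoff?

Ava $0, Hugo $0, Uche $0, Noah $0, Priya -$2130, Ximena $0.

Ordered from highest: Priya $2420 > Ximena $2330 > Uche $2000 > Noah $870 > Ava $750 > Hugo $520.
Priya has the top bid and wins; the price is the second-highest bid, $2330.
Priya's payoff = $200 − $2330 = -$2130. All other bidders lose, so their payoff is 0.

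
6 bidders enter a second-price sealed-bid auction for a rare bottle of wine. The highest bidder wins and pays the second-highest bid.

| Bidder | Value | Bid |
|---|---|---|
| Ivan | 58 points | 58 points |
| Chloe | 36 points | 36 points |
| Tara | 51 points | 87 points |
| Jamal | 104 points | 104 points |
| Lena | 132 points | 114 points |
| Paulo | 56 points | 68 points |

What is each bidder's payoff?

Ordered from highest: Lena 114 points; Jamal 104 points; Tara 87 points; Paulo 68 points; Ivan 58 points; Chloe 36 points.
Lena has the top bid and wins; the price is the second-highest bid, 104 points.
Lena's payoff = 132 points − 104 points = 28 points. All other bidders lose, so their payoff is 0.

Payoffs: Ivan 0 points, Chloe 0 points, Tara 0 points, Jamal 0 points, Lena 28 points, Paulo 0 points.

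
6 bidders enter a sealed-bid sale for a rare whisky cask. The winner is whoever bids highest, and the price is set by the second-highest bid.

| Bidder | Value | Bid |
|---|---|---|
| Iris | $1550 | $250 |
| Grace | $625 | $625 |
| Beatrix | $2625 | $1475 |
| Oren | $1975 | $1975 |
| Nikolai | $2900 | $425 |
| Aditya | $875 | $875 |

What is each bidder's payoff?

Ordered from highest: Oren $1975 > Beatrix $1475 > Aditya $875 > Grace $625 > Nikolai $425 > Iris $250.
Oren has the top bid and wins; the price is the second-highest bid, $1475.
Oren's payoff = $1975 − $1475 = $500. All other bidders lose, so their payoff is 0.

Payoffs: Iris $0, Grace $0, Beatrix $0, Oren $500, Nikolai $0, Aditya $0.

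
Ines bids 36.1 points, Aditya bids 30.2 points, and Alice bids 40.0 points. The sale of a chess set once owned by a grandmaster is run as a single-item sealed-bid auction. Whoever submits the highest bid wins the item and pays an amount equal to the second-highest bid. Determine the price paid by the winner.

Ranking the bids: Alice 40.0 points; Ines 36.1 points; Aditya 30.2 points.
Alice has the highest bid, so Alice wins.
The second-highest bid is 36.1 points, so that is what Alice pays.

The winner pays 36.1 points.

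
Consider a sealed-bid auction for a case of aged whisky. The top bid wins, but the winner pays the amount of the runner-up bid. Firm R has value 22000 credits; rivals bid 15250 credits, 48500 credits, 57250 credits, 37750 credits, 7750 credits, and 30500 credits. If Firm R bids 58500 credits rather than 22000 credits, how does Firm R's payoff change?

-35250 credits

The highest competing bid is 57250 credits.
Bidding truthfully at 22000 credits: the top bid is 57250 credits (a rival), so Firm R loses. Payoff = 0 credits.
Bidding 58500 credits: Firm R has the top bid, wins, and pays the second-highest bid 57250 credits. Payoff = 22000 credits − 57250 credits = -35250 credits.
Change = -35250 credits − 0 credits = -35250 credits.
This is the dominant-strategy logic: truthful bidding weakly beats any alternative.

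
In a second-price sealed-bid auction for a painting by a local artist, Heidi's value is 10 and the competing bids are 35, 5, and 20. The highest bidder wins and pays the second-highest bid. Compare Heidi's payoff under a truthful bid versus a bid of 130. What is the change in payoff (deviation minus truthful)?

-25

The highest competing bid is 35.
Bidding truthfully at 10: the top bid is 35 (a rival), so Heidi loses. Payoff = 0.
Bidding 130: Heidi has the top bid, wins, and pays the second-highest bid 35. Payoff = 10 − 35 = -25.
Change = -25 − 0 = -25.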